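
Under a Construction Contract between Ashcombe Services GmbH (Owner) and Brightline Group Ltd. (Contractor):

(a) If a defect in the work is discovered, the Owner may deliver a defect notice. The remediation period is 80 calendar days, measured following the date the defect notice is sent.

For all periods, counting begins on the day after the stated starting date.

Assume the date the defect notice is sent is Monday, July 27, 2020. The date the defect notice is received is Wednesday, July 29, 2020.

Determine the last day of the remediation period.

October 15, 2020

The last day of the remediation period: 80 calendar days after July 27, 2020 is October 15, 2020.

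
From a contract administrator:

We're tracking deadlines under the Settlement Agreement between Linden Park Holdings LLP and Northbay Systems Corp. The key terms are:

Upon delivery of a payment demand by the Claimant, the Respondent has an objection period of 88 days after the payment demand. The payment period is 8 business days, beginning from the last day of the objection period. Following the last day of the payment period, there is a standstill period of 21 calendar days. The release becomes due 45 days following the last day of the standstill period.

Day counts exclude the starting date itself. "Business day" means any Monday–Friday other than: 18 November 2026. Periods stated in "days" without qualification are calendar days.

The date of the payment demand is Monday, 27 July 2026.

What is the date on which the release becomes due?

Adding 88 calendar days to 27 July 2026 gives 23 October 2026, which is the last day of the objection period.
The last day of the payment period: counting 8 business days from Friday, 23 October 2026 (Oct 26, Oct 27, Oct 28, Oct 29, Oct 30, Nov 2, Nov 3, Nov 4, skipping weekends) reaches Wednesday, 4 November 2026.
The last day of the standstill period: 4 November 2026 + 21 days = 25 November 2026.
Adding 45 calendar days to 25 November 2026 gives 9 January 2027, which is the date on which the release becomes due.

9 January 2027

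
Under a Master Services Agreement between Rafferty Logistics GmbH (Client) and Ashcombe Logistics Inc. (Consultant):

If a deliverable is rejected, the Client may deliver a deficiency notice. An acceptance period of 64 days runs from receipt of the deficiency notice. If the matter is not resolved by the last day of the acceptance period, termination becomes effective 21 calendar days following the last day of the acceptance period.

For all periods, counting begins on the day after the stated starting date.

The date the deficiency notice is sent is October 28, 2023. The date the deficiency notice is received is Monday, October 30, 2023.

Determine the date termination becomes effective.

January 23, 2024

Adding 64 calendar days to October 30, 2023 gives January 2, 2024, which is the last day of the acceptance period.
The date termination becomes effective: January 2, 2024 + 21 days = January 23, 2024.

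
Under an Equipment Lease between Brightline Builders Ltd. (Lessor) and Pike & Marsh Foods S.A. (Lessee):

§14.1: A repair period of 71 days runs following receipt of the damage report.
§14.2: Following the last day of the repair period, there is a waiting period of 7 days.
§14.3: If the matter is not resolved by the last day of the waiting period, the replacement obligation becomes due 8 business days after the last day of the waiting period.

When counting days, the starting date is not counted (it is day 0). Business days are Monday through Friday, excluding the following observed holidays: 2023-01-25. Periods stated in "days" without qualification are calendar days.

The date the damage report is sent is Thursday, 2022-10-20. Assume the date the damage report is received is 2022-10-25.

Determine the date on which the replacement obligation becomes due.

The last day of the repair period: 2022-10-25 + 71 days = 2023-01-04.
Adding 7 calendar days to 2023-01-04 gives 2023-01-11, which is the last day of the waiting period.
The date on which the replacement obligation becomes due: counting 8 business days from Wednesday, 2023-01-11 (Jan 12, Jan 13, Jan 16, Jan 17, Jan 18, Jan 19, Jan 20, Jan 23, skipping weekends) reaches Monday, 2023-01-23.

2023-01-23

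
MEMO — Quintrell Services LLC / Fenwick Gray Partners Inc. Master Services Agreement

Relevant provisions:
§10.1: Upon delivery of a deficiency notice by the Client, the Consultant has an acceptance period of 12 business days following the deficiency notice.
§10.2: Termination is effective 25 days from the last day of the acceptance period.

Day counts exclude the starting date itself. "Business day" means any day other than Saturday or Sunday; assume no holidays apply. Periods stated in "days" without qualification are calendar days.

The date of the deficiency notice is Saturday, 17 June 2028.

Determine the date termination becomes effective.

29 July 2028

The last day of the acceptance period: counting 12 business days from Saturday, 17 June 2028 (Jun 19, Jun 20, Jun 21, Jun 22, …, Jun 30, Jul 3, Jul 4, skipping weekends) reaches Tuesday, 4 July 2028.
Adding 25 calendar days to 4 July 2028 gives 29 July 2028, which is the date termination becomes effective.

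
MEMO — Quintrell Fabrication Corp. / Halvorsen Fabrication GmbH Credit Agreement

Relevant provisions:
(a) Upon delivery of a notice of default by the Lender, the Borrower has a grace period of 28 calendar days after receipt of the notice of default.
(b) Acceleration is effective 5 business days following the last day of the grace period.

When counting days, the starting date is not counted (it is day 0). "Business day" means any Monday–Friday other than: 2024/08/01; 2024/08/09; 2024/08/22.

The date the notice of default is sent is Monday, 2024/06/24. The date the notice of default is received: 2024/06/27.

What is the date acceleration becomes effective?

2024/08/02

The last day of the grace period: 28 calendar days after 2024/06/27 is 2024/07/25.
From Thursday, 2024/07/25, 5 business days (Jul 26, Jul 29, Jul 30, Jul 31, Aug 2, skipping weekends and the listed holiday on Aug 1) brings us to Friday, 2024/08/02, which is the date acceleration becomes effective.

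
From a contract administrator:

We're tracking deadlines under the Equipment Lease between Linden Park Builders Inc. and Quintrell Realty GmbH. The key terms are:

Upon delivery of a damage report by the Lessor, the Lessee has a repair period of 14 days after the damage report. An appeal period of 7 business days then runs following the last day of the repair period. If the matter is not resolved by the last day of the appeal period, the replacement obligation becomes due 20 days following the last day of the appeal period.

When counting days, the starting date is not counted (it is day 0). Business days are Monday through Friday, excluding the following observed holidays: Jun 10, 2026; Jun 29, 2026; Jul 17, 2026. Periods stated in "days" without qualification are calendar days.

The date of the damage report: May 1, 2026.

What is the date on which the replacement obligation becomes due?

The last day of the repair period: May 1, 2026 + 14 days = May 15, 2026.
From Friday, May 15, 2026, 7 business days (May 18, May 19, May 20, May 21, May 22, May 25, May 26, skipping weekends) brings us to Tuesday, May 26, 2026, which is the last day of the appeal period.
The date on which the replacement obligation becomes due: 20 calendar days after May 26, 2026 is Jun 15, 2026.

Jun 15, 2026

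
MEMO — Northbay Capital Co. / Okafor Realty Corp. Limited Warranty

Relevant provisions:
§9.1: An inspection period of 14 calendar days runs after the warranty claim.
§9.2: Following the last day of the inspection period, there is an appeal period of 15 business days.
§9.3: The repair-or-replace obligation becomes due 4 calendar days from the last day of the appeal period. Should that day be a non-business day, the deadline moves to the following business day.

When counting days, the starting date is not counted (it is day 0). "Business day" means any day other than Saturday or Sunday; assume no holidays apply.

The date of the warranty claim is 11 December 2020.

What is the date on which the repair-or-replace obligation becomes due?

The last day of the inspection period: 14 calendar days after 11 December 2020 is 25 December 2020.
The last day of the appeal period: 15 business days after Friday, 25 December 2020, skipping weekends — Dec 28, Dec 29, Dec 30, Dec 31, …, Jan 13, Jan 14, Jan 15 — lands on Friday, 15 January 2021.
The date on which the repair-or-replace obligation becomes due: 15 January 2021 + 4 days = 19 January 2021. 19 January 2021 is a Tuesday, so no roll-forward applies.

19 January 2021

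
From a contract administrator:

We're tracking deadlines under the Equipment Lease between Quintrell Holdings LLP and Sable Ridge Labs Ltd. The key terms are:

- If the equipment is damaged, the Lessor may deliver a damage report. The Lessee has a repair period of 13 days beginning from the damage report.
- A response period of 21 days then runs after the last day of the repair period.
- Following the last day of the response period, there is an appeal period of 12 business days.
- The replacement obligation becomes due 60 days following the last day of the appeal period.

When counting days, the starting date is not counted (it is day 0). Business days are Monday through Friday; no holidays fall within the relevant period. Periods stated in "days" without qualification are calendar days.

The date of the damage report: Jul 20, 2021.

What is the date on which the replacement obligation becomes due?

Adding 13 calendar days to Jul 20, 2021 gives Aug 2, 2021, which is the last day of the repair period.
The last day of the response period: 21 calendar days after Aug 2, 2021 is Aug 23, 2021.
The last day of the appeal period: 12 business days after Monday, Aug 23, 2021, skipping weekends — Aug 24, Aug 25, Aug 26, Aug 27, …, Sep 6, Sep 7, Sep 8 — lands on Wednesday, Sep 8, 2021.
The date on which the replacement obligation becomes due: 60 calendar days after Sep 8, 2021 is Nov 7, 2021.

Nov 7, 2021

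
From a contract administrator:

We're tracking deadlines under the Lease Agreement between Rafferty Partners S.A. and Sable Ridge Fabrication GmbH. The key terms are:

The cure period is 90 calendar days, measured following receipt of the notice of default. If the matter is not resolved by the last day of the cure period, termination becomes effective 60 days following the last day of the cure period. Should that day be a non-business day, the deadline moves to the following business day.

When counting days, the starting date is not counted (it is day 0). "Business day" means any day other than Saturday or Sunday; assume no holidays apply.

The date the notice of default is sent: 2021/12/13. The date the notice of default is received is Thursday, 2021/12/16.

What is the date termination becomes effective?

The last day of the cure period: 2021/12/16 + 90 days = 2022/03/16.
The date termination becomes effective: 2022/03/16 + 60 days = 2022/05/15. That falls on a Sunday, so it rolls to the next business day, Monday, 2022/05/16.

2022/05/16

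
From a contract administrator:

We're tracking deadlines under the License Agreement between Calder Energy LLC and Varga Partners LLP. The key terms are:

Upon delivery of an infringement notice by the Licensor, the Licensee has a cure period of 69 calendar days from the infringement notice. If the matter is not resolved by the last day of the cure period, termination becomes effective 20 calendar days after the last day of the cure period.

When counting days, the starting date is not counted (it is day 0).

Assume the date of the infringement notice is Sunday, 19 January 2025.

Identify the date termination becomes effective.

Adding 69 calendar days to 19 January 2025 gives 29 March 2025, which is the last day of the cure period.
The date termination becomes effective: 29 March 2025 + 20 days = 18 April 2025.

18 April 2025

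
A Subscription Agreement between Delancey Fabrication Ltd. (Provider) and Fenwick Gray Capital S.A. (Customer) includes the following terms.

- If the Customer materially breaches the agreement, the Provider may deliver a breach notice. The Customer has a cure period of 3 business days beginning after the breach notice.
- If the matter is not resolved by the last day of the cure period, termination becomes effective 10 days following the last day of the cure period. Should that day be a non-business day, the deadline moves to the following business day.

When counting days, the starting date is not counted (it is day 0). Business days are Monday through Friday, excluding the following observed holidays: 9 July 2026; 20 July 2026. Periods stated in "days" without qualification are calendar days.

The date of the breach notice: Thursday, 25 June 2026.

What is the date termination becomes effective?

The last day of the cure period: counting 3 business days from Thursday, 25 June 2026 (Jun 26, Jun 29, Jun 30, skipping weekends) reaches Tuesday, 30 June 2026.
Adding 10 calendar days to 30 June 2026 gives 10 July 2026, which is the date termination becomes effective. 10 July 2026 is a Friday and is not a listed holiday, so no roll-forward applies.

10 July 2026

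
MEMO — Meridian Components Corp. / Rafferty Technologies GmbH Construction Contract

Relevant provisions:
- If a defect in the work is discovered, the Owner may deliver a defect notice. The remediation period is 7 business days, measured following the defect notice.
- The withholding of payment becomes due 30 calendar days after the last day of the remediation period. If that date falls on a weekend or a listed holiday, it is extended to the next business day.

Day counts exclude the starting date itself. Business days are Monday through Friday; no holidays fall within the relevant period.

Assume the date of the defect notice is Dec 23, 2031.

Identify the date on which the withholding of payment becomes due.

The last day of the remediation period: 7 business days after Tuesday, Dec 23, 2031, skipping weekends — Dec 24, Dec 25, Dec 26, Dec 29, Dec 30, Dec 31, Jan 1 — lands on Thursday, Jan 1, 2032.
Adding 30 calendar days to Jan 1, 2032 gives Jan 31, 2032, which is the date on which the withholding of payment becomes due. That falls on a Saturday, so it rolls to the next business day, Monday, Feb 2, 2032.

Feb 2, 2032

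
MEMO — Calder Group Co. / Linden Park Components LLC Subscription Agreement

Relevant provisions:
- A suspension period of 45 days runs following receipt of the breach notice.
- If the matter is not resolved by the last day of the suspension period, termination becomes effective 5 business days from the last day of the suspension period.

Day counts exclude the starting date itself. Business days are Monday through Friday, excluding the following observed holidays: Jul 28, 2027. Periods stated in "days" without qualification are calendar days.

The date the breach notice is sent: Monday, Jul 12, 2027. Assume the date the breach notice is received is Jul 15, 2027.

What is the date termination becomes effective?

Sep 3, 2027

Adding 45 calendar days to Jul 15, 2027 gives Aug 29, 2027, which is the last day of the suspension period.
From Sunday, Aug 29, 2027, 5 business days (Aug 30, Aug 31, Sep 1, Sep 2, Sep 3, skipping weekends) brings us to Friday, Sep 3, 2027, which is the date termination becomes effective.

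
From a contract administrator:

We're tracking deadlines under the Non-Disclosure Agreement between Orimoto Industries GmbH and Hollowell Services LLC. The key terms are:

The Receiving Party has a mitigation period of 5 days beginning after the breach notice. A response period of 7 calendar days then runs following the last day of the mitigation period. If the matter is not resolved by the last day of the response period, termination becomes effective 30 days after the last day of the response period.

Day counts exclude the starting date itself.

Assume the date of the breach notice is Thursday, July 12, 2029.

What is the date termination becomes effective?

August 23, 2029

The last day of the mitigation period: 5 calendar days after July 12, 2029 is July 17, 2029.
Adding 7 calendar days to July 17, 2029 gives July 24, 2029, which is the last day of the response period.
The date termination becomes effective: 30 calendar days after July 24, 2029 is August 23, 2029.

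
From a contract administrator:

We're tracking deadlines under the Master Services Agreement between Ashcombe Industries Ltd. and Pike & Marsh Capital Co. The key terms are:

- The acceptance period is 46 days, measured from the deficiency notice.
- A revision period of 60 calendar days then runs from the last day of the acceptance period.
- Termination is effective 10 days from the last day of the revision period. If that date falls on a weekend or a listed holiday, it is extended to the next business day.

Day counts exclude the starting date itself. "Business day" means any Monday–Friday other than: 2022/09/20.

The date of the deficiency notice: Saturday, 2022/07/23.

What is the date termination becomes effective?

Adding 46 calendar days to 2022/07/23 gives 2022/09/07, which is the last day of the acceptance period.
The last day of the revision period: 60 calendar days after 2022/09/07 is 2022/11/06.
The date termination becomes effective: 10 calendar days after 2022/11/06 is 2022/11/16. 2022/11/16 is a Wednesday and is not a listed holiday, so no roll-forward applies.

2022/11/16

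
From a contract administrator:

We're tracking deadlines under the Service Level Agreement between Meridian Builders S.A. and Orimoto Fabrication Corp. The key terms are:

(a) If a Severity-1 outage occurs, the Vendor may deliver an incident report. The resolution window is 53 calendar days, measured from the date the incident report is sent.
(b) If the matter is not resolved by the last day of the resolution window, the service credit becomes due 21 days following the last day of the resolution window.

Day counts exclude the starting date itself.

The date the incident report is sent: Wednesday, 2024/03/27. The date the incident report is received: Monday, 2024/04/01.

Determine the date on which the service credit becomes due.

2024/06/09

The last day of the resolution window: 53 calendar days after 2024/03/27 is 2024/05/19.
Adding 21 calendar days to 2024/05/19 gives 2024/06/09, which is the date on which the service credit becomes due.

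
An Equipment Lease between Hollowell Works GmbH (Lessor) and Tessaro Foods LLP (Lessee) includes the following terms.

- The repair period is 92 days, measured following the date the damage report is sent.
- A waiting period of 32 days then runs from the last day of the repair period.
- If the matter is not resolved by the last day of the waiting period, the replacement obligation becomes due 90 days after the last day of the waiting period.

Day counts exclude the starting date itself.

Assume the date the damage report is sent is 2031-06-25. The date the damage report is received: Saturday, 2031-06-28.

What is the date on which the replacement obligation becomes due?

2032-01-25

Adding 92 calendar days to 2031-06-25 gives 2031-09-25, which is the last day of the repair period.
The last day of the waiting period: 32 calendar days after 2031-09-25 is 2031-10-27.
The date on which the replacement obligation becomes due: 90 calendar days after 2031-10-27 is 2032-01-25.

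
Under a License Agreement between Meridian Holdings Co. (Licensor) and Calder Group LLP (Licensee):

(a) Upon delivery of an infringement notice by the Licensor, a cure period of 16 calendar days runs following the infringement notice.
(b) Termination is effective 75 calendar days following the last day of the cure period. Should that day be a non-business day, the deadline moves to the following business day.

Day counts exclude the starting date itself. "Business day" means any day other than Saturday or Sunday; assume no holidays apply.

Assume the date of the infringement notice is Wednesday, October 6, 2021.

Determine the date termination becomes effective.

The last day of the cure period: 16 calendar days after October 6, 2021 is October 22, 2021.
Adding 75 calendar days to October 22, 2021 gives January 5, 2022, which is the date termination becomes effective. January 5, 2022 is a Wednesday, so no roll-forward applies.

January 5, 2022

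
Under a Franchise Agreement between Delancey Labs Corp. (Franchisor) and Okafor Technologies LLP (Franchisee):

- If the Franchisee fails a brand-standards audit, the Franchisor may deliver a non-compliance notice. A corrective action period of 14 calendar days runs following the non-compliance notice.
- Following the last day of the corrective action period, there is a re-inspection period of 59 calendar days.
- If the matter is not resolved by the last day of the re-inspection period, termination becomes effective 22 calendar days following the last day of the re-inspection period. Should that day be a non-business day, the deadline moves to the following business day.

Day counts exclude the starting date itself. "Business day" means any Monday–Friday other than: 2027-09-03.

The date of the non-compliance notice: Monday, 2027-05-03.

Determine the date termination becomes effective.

2027-08-06

The last day of the corrective action period: 14 calendar days after 2027-05-03 is 2027-05-17.
The last day of the re-inspection period: 59 calendar days after 2027-05-17 is 2027-07-15.
Adding 22 calendar days to 2027-07-15 gives 2027-08-06, which is the date termination becomes effective. 2027-08-06 is a Friday and is not a listed holiday, so no roll-forward applies.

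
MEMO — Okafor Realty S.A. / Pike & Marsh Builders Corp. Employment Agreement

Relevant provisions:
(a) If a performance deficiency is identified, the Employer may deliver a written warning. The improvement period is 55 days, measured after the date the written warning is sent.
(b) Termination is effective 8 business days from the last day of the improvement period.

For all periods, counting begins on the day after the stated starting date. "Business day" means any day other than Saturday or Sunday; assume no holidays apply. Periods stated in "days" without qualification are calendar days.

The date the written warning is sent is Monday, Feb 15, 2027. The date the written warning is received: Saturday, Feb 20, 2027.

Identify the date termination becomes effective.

Apr 21, 2027

The last day of the improvement period: 55 calendar days after Feb 15, 2027 is Apr 11, 2027.
The date termination becomes effective: 8 business days after Sunday, Apr 11, 2027, skipping weekends — Apr 12, Apr 13, Apr 14, Apr 15, Apr 16, Apr 19, Apr 20, Apr 21 — lands on Wednesday, Apr 21, 2027.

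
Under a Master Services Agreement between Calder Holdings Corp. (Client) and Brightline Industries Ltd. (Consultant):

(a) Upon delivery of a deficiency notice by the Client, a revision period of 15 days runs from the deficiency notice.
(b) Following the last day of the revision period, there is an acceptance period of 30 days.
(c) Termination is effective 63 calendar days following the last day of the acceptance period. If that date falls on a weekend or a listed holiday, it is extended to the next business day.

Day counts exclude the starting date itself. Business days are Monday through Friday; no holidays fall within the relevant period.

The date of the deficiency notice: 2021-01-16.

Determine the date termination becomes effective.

The last day of the revision period: 15 calendar days after 2021-01-16 is 2021-01-31.
Adding 30 calendar days to 2021-01-31 gives 2021-03-02, which is the last day of the acceptance period.
The date termination becomes effective: 63 calendar days after 2021-03-02 is 2021-05-04. 2021-05-04 is a Tuesday, so no roll-forward applies.

2021-05-04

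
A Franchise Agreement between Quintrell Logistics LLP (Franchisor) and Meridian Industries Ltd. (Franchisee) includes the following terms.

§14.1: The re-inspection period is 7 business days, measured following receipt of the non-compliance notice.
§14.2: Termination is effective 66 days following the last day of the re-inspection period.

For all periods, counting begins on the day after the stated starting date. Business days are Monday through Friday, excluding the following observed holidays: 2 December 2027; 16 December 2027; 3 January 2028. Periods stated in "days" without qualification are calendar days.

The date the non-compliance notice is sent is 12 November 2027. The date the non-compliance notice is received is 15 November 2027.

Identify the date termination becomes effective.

From Monday, 15 November 2027, 7 business days (Nov 16, Nov 17, Nov 18, Nov 19, Nov 22, Nov 23, Nov 24, skipping weekends) brings us to Wednesday, 24 November 2027, which is the last day of the re-inspection period.
The date termination becomes effective: 24 November 2027 + 66 days = 29 January 2028.

29 January 2028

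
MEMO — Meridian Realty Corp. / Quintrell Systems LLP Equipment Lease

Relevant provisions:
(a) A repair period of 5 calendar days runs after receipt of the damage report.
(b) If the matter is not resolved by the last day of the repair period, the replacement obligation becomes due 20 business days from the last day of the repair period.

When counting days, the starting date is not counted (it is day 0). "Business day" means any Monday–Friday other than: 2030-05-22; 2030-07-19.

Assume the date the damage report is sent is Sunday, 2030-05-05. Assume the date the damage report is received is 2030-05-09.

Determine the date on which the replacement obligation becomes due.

2030-06-12

The last day of the repair period: 2030-05-09 + 5 days = 2030-05-14.
The date on which the replacement obligation becomes due: 20 business days after Tuesday, 2030-05-14, skipping weekends and the listed holiday on May 22 — May 15, May 16, May 17, May 20, …, Jun 10, Jun 11, Jun 12 — lands on Wednesday, 2030-06-12.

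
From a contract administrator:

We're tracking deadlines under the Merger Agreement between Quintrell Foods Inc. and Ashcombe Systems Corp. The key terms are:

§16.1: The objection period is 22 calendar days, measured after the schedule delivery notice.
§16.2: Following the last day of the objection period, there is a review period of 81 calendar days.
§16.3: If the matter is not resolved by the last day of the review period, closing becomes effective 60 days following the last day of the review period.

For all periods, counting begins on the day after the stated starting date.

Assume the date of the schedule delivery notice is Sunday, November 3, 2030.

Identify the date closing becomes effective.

The last day of the objection period: November 3, 2030 + 22 days = November 25, 2030.
The last day of the review period: 81 calendar days after November 25, 2030 is February 14, 2031.
The date closing becomes effective: 60 calendar days after February 14, 2031 is April 15, 2031.

April 15, 2031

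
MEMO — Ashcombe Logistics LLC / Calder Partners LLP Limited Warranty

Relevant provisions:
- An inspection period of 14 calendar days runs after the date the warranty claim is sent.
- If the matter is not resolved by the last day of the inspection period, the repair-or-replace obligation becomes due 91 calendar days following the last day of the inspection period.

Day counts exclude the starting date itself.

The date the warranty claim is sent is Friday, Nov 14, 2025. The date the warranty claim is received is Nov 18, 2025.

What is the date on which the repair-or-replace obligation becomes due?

Adding 14 calendar days to Nov 14, 2025 gives Nov 28, 2025, which is the last day of the inspection period.
The date on which the repair-or-replace obligation becomes due: Nov 28, 2025 + 91 days = Feb 27, 2026.

Feb 27, 2026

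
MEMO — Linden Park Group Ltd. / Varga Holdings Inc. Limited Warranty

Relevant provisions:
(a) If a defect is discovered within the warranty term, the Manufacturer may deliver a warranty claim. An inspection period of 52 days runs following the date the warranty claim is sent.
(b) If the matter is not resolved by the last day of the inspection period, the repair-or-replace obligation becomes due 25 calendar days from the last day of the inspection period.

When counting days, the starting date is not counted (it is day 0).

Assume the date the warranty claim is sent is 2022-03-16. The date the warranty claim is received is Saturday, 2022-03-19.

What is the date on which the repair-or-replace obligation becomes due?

2022-06-01

Adding 52 calendar days to 2022-03-16 gives 2022-05-07, which is the last day of the inspection period.
The date on which the repair-or-replace obligation becomes due: 2022-05-07 + 25 days = 2022-06-01.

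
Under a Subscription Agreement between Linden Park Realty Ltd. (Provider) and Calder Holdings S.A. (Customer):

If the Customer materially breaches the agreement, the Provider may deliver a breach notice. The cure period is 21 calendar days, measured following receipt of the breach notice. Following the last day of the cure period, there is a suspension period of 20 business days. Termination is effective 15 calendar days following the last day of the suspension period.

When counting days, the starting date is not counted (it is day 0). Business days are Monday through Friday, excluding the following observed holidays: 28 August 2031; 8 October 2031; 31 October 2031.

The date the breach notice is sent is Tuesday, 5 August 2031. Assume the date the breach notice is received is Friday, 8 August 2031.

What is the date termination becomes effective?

The last day of the cure period: 8 August 2031 + 21 days = 29 August 2031.
The last day of the suspension period: counting 20 business days from Friday, 29 August 2031 (Sep 1, Sep 2, Sep 3, Sep 4, …, Sep 24, Sep 25, Sep 26, skipping weekends) reaches Friday, 26 September 2031.
The date termination becomes effective: 26 September 2031 + 15 days = 11 October 2031.

11 October 2031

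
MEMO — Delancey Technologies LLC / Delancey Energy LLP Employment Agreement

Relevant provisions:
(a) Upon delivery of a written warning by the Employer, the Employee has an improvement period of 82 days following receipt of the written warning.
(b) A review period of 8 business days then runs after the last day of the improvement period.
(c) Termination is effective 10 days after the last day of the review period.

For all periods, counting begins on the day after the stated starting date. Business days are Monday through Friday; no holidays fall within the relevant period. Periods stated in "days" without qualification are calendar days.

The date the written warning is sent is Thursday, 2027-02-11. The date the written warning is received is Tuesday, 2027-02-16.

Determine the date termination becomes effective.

The last day of the improvement period: 2027-02-16 + 82 days = 2027-05-09.
The last day of the review period: counting 8 business days from Sunday, 2027-05-09 (May 10, May 11, May 12, May 13, May 14, May 17, May 18, May 19, skipping weekends) reaches Wednesday, 2027-05-19.
Adding 10 calendar days to 2027-05-19 gives 2027-05-29, which is the date termination becomes effective.

2027-05-29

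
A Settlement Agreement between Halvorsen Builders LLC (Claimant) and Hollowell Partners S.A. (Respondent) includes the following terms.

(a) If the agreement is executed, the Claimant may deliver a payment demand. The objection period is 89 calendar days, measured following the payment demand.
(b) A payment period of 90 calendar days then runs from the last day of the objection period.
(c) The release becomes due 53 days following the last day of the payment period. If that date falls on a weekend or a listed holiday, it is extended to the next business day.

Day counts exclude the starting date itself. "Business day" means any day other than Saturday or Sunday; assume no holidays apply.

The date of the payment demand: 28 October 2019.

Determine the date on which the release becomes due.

16 June 2020

Adding 89 calendar days to 28 October 2019 gives 25 January 2020, which is the last day of the objection period.
The last day of the payment period: 90 calendar days after 25 January 2020 is 24 April 2020.
The date on which the release becomes due: 53 calendar days after 24 April 2020 is 16 June 2020. 16 June 2020 is a Tuesday, so no roll-forward applies.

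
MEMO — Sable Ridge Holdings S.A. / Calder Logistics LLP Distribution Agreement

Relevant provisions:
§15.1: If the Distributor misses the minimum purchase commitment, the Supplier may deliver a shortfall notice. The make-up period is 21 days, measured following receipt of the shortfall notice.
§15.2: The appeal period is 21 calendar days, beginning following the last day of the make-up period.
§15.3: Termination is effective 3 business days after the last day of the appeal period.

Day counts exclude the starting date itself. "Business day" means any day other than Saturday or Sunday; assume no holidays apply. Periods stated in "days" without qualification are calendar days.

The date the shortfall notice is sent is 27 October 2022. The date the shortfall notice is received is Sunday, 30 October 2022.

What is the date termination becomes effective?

14 December 2022

The last day of the make-up period: 21 calendar days after 30 October 2022 is 20 November 2022.
The last day of the appeal period: 20 November 2022 + 21 days = 11 December 2022.
From Sunday, 11 December 2022, 3 business days (Dec 12, Dec 13, Dec 14, skipping weekends) brings us to Wednesday, 14 December 2022, which is the date termination becomes effective.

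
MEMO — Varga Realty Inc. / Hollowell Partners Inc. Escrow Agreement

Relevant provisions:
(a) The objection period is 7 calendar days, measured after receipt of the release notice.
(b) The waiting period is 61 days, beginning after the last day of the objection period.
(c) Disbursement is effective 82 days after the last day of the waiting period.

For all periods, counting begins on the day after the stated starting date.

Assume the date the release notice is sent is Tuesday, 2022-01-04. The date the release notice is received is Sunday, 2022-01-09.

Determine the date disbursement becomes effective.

The last day of the objection period: 7 calendar days after 2022-01-09 is 2022-01-16.
Adding 61 calendar days to 2022-01-16 gives 2022-03-18, which is the last day of the waiting period.
The date disbursement becomes effective: 82 calendar days after 2022-03-18 is 2022-06-08.

2022-06-08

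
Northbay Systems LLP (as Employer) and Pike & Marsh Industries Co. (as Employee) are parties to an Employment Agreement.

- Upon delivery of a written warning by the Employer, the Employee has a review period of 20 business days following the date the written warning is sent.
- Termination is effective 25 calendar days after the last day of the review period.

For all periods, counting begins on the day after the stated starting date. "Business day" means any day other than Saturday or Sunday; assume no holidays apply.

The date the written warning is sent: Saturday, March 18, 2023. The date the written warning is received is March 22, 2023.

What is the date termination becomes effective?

From Saturday, March 18, 2023, 20 business days (Mar 20, Mar 21, Mar 22, Mar 23, …, Apr 12, Apr 13, Apr 14, skipping weekends) brings us to Friday, April 14, 2023, which is the last day of the review period.
The date termination becomes effective: April 14, 2023 + 25 days = May 9, 2023.

May 9, 2023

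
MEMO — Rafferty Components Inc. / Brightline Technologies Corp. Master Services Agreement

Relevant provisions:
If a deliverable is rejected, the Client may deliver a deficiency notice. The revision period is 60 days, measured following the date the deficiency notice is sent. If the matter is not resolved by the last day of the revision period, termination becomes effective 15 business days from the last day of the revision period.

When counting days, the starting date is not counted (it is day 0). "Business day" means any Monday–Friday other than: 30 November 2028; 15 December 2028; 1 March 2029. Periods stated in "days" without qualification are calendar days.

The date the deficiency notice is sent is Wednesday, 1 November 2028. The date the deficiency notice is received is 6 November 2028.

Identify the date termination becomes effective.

19 January 2029

The last day of the revision period: 1 November 2028 + 60 days = 31 December 2028.
The date termination becomes effective: counting 15 business days from Sunday, 31 December 2028 (Jan 1, Jan 2, Jan 3, Jan 4, …, Jan 17, Jan 18, Jan 19, skipping weekends) reaches Friday, 19 January 2029.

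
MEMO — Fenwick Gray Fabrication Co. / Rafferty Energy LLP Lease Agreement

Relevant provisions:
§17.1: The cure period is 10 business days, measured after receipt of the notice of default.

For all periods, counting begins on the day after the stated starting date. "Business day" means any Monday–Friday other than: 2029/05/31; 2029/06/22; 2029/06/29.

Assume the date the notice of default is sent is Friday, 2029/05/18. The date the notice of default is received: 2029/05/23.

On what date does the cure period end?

The last day of the cure period: counting 10 business days from Wednesday, 2029/05/23 (May 24, May 25, May 28, May 29, May 30, Jun 1, Jun 4, Jun 5, Jun 6, Jun 7, skipping weekends and the listed holiday on May 31) reaches Thursday, 2029/06/07.

2029/06/07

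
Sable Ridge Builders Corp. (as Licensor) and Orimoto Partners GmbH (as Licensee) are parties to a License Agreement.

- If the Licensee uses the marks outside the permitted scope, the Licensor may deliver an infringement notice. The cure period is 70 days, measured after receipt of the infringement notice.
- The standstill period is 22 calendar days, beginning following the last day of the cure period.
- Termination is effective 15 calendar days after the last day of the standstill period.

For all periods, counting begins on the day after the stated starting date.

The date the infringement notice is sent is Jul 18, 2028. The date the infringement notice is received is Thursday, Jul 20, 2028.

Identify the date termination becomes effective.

The last day of the cure period: 70 calendar days after Jul 20, 2028 is Sep 28, 2028.
Adding 22 calendar days to Sep 28, 2028 gives Oct 20, 2028, which is the last day of the standstill period.
The date termination becomes effective: 15 calendar days after Oct 20, 2028 is Nov 4, 2028.

Nov 4, 2028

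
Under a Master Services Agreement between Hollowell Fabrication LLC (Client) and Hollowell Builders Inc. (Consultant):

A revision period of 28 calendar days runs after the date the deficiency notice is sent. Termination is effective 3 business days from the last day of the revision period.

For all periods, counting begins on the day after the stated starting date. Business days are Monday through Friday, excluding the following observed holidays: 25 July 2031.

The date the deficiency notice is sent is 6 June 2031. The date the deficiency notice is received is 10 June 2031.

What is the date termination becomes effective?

Adding 28 calendar days to 6 June 2031 gives 4 July 2031, which is the last day of the revision period.
The date termination becomes effective: 3 business days after Friday, 4 July 2031, skipping weekends — Jul 7, Jul 8, Jul 9 — lands on Wednesday, 9 July 2031.

9 July 2031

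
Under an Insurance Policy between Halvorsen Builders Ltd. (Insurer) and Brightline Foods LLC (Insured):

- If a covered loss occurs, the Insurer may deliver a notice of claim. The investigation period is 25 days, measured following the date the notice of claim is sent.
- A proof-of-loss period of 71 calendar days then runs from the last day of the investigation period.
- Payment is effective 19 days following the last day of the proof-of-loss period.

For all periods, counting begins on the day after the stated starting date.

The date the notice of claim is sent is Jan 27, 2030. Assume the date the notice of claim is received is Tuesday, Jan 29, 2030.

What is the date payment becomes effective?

The last day of the investigation period: 25 calendar days after Jan 27, 2030 is Feb 21, 2030.
Adding 71 calendar days to Feb 21, 2030 gives May 3, 2030, which is the last day of the proof-of-loss period.
Adding 19 calendar days to May 3, 2030 gives May 22, 2030, which is the date payment becomes effective.

May 22, 2030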